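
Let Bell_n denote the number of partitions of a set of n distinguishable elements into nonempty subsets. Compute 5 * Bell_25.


Bell_25 can be computed from the Bell triangle or from Dobinski's identity Bell_n = (1/e) * sum_{k>=0} k^n / k!.
Computing Bell_25 = 4638590332229999353.
Then 5 * 4638590332229999353 = 23192951661149996765.

23192951661149996765


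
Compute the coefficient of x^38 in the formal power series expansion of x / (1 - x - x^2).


Let f(x) = sum_{k>=0} a_k x^k. Multiplying f(x) * (1 - x - x^2) = x and matching coefficients gives a_0 = 0, a_1 = 1, and a_k = a_{k-1} + a_{k-2} for k >= 2. These are the Fibonacci numbers F_k.
Iterating from F_0 = 0, F_1 = 1:
F_0=0, F_1=1, F_2=1, F_3=2, F_4=3, F_5=5, F_6=8, F_7=13, F_8=21, F_9=34, ...
F_38 = 39088169.

39088169


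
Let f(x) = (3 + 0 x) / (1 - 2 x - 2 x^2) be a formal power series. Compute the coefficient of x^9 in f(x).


Write f(x) = sum_{k>=0} a_k x^k. Multiplying both sides by 1 - 2 x - 2 x^2 gives
(1 - 2 x - 2 x^2) sum_{k>=0} a_k x^k = 3 + 0 x.
Matching coefficients:
 x^0: a_0 = 3
 x^1: a_1 - 2 a_0 = 0  =>  a_1 = 2*3 + 0 = 6
 x^k (k >= 2): a_k = 2 a_{k-1} + 2 a_{k-2}.
Iterating: a_2 = 18, a_3 = 48, a_4 = 132, a_5 = 360, a_6 = 984, a_7 = 2688, a_8 = 7344, a_9 = 20064.
So the coefficient of x^9 is 20064.

20064


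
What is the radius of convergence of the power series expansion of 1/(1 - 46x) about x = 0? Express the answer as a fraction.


Expanding 1/(1 - 46x) = sum_{k>=0} 46^k x^k, the series converges when |46x| < 1, i.e., |x| < 1/46.
So the radius of convergence is 1/46 = 1/46.

1/46


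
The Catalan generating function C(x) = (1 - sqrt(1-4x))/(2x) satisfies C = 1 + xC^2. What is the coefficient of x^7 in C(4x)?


Substituting x -> 4x scales the n-th coefficient by 4^n, so [x^7] C(4x) = 4^7 * C_7.
C_7 = C(2*7, 7)/(8) = 3432/8 = 429.
So 4^7 * 429 = 16384 * 429 = 7028736.

7028736


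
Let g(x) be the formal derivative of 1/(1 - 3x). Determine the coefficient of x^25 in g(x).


Differentiate termwise: d/dx sum_{k>=0} 3^k x^k = sum_{k>=1} k 3^k x^(k-1) = sum_{j>=0} (j+1) 3^(j+1) x^j.
Equivalently, d/dx [1/(1 - 3x)] = 3/(1 - 3x)^2.
For j = 25: 26 * 3^26 = 26 * 2541865828329 = 66088511536554.

66088511536554


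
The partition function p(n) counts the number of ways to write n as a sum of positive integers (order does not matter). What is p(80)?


Using the generating function prod_{k>=1} 1/(1-x^k), we compute p(80).
By dynamic programming over parts 1 through 80:
p(80) = 15796476

15796476


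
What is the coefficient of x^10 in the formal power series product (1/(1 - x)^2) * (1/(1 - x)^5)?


Combine the factors: (1/(1 - x)^2) * (1/(1 - x)^5) = 1/(1 - x)^7.
Then use 1/(1 - x)^r = sum_{k>=0} C(k + r - 1, r - 1) x^k with r = 7 and k = 10:
C(16, 6) = 8008.

8008


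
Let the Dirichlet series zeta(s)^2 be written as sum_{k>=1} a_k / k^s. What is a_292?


The Dirichlet convolution of the constant function 1 with itself gives (1 * 1)(k) = sum_{d | k} 1 = d(k), the number of positive divisors of k.
Since zeta(s) = sum_{k>=1} 1/k^s, we have zeta(s)^2 = sum_{k>=1} d(k)/k^s, so a_k = d(k).
For k = 292: the divisors are 1, 2, 4, 73, 146, 292.
Count = 6.

6


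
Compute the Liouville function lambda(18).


The Liouville function is lambda(k) = (-1)^Omega(k), where Omega(k) counts the prime factors of k with multiplicity.
Factoring: 18 = 2 * 3 * 3, so Omega(18) = 3.
lambda(18) = (-1)^3 = -1.

-1


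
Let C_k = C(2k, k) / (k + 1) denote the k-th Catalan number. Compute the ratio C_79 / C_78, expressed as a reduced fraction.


Using C_k = (2k)! / (k! (k+1)!), the ratio C_{k+1}/C_k simplifies to
C_{k+1}/C_k = [(2k+2)! / ((k+1)! (k+2)!)] * [k! (k+1)! / (2k)!]
 = (2k+2)(2k+1) / ((k+1)(k+2)) = 2(2k+1) / (k+2).
For k = 78: 2(2*78 + 1) / (78 + 2) = 314/80 = 157/40.

157/40


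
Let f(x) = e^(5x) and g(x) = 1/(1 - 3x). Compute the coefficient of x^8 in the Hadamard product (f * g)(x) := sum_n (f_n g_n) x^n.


Expanding: f_k = 5^k/k! (from e^(5x)) and g_k = 3^k (from 1/(1 - 3x)). So the Hadamard coefficient (f * g)_k = 5^k 3^k / k! = (15)^k / k!.
For k = 8: 15^8/8! = 2562890625/40320 = 56953125/896.

56953125/896


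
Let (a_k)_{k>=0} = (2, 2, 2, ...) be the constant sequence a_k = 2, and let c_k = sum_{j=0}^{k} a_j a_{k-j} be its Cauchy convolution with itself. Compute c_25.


Since a_j = 2 for all j >= 0, the convolution sum becomes
c_k = sum_{j=0}^{k} 2 * 2 = 4 * (k + 1).
Equivalently, the generating function of (a_k) is 2/(1 - x) and its square is 4/(1 - x)^2 = sum_{k>=0} 4(k + 1) x^k.
For k = 25: 4 * 26 = 104.

104


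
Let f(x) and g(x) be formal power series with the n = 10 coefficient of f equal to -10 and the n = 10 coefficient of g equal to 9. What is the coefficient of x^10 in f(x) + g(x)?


Addition of formal power series is termwise.
The coefficient of x^10 in f + g = -10 + 9
= -1

-1


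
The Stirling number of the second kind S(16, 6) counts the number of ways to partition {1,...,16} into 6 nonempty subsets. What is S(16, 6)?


Using the explicit formula S(n,k) = (1/k!) sum_{j=0}^{k} (-1)^(k-j) C(k,j) j^n:
S(16, 6) = 2734926558
Equivalently, S(n,k) is n! times the coefficient of x^n in the EGF (e^x - 1)^k / k!.

2734926558


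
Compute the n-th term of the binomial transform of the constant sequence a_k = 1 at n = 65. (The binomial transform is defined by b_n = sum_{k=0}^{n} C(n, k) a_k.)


With a_k = 1 for all k, b_n = sum_{k=0}^{n} C(n, k) = 2^n by the binomial theorem.
For n = 65: 2^65 = 36893488147419103232.

36893488147419103232


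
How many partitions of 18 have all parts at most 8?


Using the generating function (1-x)^(-1)(1-x^2)^(-1)...(1-x^8)^(-1),
the coefficient of x^18 counts these restricted partitions.
Result = 288

288


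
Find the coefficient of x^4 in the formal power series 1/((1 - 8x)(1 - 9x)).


By partial fractions or Cauchy convolution:
The coefficient equals sum_{k=0}^{4} 8^k * 9^(4-k).
= 26281

26281


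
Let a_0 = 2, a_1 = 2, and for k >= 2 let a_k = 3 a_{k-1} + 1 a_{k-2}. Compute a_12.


Iterating the recurrence forward:
a_0 = 2
a_1 = 2
a_2 = 3*2 + 1*2 = 8
a_3 = 3*8 + 1*2 = 26
a_4 = 3*26 + 1*8 = 86
a_5 = 3*86 + 1*26 = 284
a_6 = 3*284 + 1*86 = 938
a_7 = 3*938 + 1*284 = 3098
a_8 = 3*3098 + 1*938 = 10232
a_9 = 3*10232 + 1*3098 = 33794
a_10 = 3*33794 + 1*10232 = 111614
a_11 = 3*111614 + 1*33794 = 368636
a_12 = 3*368636 + 1*111614 = 1217522
So a_12 = 1217522.

1217522


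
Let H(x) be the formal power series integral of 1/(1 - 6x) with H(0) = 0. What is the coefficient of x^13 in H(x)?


1/(1 - 6x) = sum_{k>=0} 6^k x^k. Integrating termwise with H(0) = 0:
H(x) = sum_{k>=0} 6^k x^(k+1) / (k+1) = sum_{m>=1} 6^(m-1) x^m / m.
For m = 13: 6^12/13 = 2176782336/13 = 2176782336/13.

2176782336/13


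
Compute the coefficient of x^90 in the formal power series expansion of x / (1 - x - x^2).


Let f(x) = sum_{k>=0} a_k x^k. Multiplying f(x) * (1 - x - x^2) = x and matching coefficients gives a_0 = 0, a_1 = 1, and a_k = a_{k-1} + a_{k-2} for k >= 2. These are the Fibonacci numbers F_k.
Iterating from F_0 = 0, F_1 = 1:
F_0=0, F_1=1, F_2=1, F_3=2, F_4=3, F_5=5, F_6=8, F_7=13, F_8=21, F_9=34, ...
F_90 = 2880067194370816120.

2880067194370816120


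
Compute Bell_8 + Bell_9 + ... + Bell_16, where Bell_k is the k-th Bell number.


Recall Bell_k counts set partitions of a k-set (with Bell_0 = 1 by convention).
Bell_8 through Bell_16: 4140, 21147, 115975, 678570, 4213597, 27644437, 190899322, 1382958545, 10480142147
Sum = 4140 + 21147 + 115975 + 678570 + 4213597 + 27644437 + 190899322 + 1382958545 + 10480142147 = 12086677880.

12086677880


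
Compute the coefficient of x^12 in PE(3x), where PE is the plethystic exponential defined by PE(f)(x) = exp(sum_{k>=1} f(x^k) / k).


With f(x) = 3x, the exponent is sum_{k>=1} 3 x^k / k = 3 * (-ln(1 - x)). Exponentiating:
PE(3x) = exp(-3 ln(1 - x)) = 1/(1 - x)^3.
By the negative binomial expansion, [x^n] 1/(1 - x)^3 = C(n + 2, 2).
For n = 12: C(14, 2) = 91.

91


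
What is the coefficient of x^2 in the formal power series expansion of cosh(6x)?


The Maclaurin series is cosh(t) = sum_{m>=0} t^(2m) / (2m)!, so substituting t = 6x, only even powers of x are nonzero, with coefficient of x^(2m) equal to 6^(2m) / (2m)!.
For x^2 the coefficient is 6^2/2! = 36/2 = 18.

18


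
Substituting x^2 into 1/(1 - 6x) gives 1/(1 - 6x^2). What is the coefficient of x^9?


Since 1/(1 - 6x^2) only has even powers of x,
the coefficient of x^9 (odd) is 0.

0


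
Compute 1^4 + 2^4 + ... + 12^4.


This power sum has a closed form given by Faulhaber's formula
sum_{k=1}^{m} k^p = (1 / (p + 1)) * sum_{j=0}^{p} C(p + 1, j) B_j m^(p + 1 - j),
but for small m direct computation is fastest:
1 + 16 + 81 + 256 + 625 + 1296 + 2401 + 4096 + 6561 + 10000 + 14641 + 20736 = 60710.

60710


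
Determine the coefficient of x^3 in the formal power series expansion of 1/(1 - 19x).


The geometric series identity gives 1/(1 - c x) = sum_{k>=0} c^k x^k, so the coefficient of x^k is c^k.
Here c = 19 and k = 3.
Computing: 19^3 = 6859

6859


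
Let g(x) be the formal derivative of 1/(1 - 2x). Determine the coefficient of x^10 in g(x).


Differentiate termwise: d/dx sum_{k>=0} 2^k x^k = sum_{k>=1} k 2^k x^(k-1) = sum_{j>=0} (j+1) 2^(j+1) x^j.
Equivalently, d/dx [1/(1 - 2x)] = 2/(1 - 2x)^2.
For j = 10: 11 * 2^11 = 11 * 2048 = 22528.

22528


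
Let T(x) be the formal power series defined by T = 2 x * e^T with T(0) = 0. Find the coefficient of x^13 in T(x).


Apply the Lagrange inversion formula: if T = 2 x * phi(T) with phi(t) = e^t, then
[x^n] T = 2^n * (1/n) [t^(n-1)] phi(t)^n = 2^n * (1/n) [t^(n-1)] e^(n t) = 2^n * (1/n) * n^(n-1) / (n-1)! = 2^n * n^(n-1) / n!.
When c = 1 this is the Cayley count of rooted labeled trees on n vertices, divided by n!.
For n = 13: 2^13 * 13^12 / 13! = 8192 * 23298085122481/6227020800 = 14337283152296/467775.

14337283152296/467775


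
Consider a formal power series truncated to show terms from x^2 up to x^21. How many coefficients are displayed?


From x^2 to x^21 inclusive, the count is 21 - 2 + 1 = 20.

20


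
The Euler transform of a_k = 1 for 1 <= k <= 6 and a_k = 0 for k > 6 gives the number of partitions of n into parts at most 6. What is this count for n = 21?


Partitions of 21 into parts at most 6:
Using generating function (1-x)^(-1)(1-x^2)^(-1)...(1-x^6)^(-1),
the coefficient of x^21 = 331

331


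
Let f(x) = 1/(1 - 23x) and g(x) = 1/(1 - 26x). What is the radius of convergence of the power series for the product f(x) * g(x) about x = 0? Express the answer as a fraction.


The radius of 1/(1 - 23x) is 1/23 (nearest singularity at x = 1/23), and the radius of 1/(1 - 26x) is 1/26.
The product f(x)*g(x) = 1/((1 - 23x)(1 - 26x)) has singularities at both 1/23 and 1/26, so its radius of convergence is the distance to the nearest one:
min(1/23, 1/26) = 1/26.

1/26


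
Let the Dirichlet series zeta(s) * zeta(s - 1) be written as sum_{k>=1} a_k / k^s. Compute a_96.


Convolution gives a_k = sum_{d | k} d * 1 = sum_{d | k} d = sigma(k), the sum of positive divisors of k.
For k = 96, the divisors are 1, 2, 3, 4, 6, 8, 12, 16, 24, 32, 48, 96, so
sigma(96) = 1 + 2 + 3 + 4 + 6 + 8 + 12 + 16 + 24 + 32 + 48 + 96 = 252.

252


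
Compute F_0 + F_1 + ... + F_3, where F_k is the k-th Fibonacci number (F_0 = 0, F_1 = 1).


Use the identity sum_{k=0}^{N} F_k = F_{N+2} - 1 (which follows from F_{k+2} - F_{k+1} = F_k). Then
sum_{k=0}^{3} F_k = (F_{5} - 1) - (F_{1} - 1) = F_{5} - F_{1}.
Computing: F_{5} = 5, F_{1} = 1, so
Sum = 5 - 1 = 4.

4


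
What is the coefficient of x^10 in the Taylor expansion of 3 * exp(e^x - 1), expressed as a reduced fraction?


exp(e^x - 1) = sum_{k>=0} Bell_k x^k / k!, where Bell_k is the k-th Bell number.
So the coefficient of x^10 is 3 * Bell_10 / 10!.
Computing: Bell_10 = 115975 and 10! = 3628800, giving
3 * 115975/3628800 = 4639/48384.

4639/48384


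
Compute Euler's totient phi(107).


phi(n) counts integers in [1, n] coprime to n. Using the multiplicative formula phi(n) = n * prod_{p | n} (1 - 1/p):
107 = 107, so
phi(107) = 107 * (1 - 1/107) = 106.

106


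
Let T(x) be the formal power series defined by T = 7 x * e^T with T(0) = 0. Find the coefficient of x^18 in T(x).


Apply the Lagrange inversion formula: if T = 7 x * phi(T) with phi(t) = e^t, then
[x^n] T = 7^n * (1/n) [t^(n-1)] phi(t)^n = 7^n * (1/n) [t^(n-1)] e^(n t) = 7^n * (1/n) * n^(n-1) / (n-1)! = 7^n * n^(n-1) / n!.
When c = 1 this is the Cayley count of rooted labeled trees on n vertices, divided by n!.
For n = 18: 7^18 * 18^17 / 18! = 1628413597910449 * 2185911559738696531968/6402373705728000 = 168947301180197983304053458/303875.

168947301180197983304053458/303875


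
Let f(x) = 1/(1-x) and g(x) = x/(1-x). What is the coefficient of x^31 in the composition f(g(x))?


First simplify the composition: f(g(x)) = 1/(1 - x/(1-x)) = (1-x)/((1-x) - x) = (1-x)/(1-2x).
Now extract the coefficient. Write (1-x)/(1-2x) = 1/(1-2x) - x/(1-2x).
The coefficient of x^n in 1/(1-2x) is 2^n, and in x/(1-2x) is 2^(n-1) (for n >= 1).
So the coefficient of x^31 is 2^31 - 2^30 = 2147483648 - 1073741824 = 1073741824.

1073741824


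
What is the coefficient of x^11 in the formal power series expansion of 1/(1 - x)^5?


The expansion 1/(1 - x)^r = sum_{k>=0} C(k + r - 1, r - 1) x^k follows from the multiset / negative-binomial theorem (or from repeated differentiation of the geometric series).
For r = 5 and k = 11:
C(15, 4) = 1307674368000 / (24 * 39916800) = 1365.

1365


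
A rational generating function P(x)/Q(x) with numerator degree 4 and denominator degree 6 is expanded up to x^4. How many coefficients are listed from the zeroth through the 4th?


Expanding up to x^4 gives the coefficients for x^0, x^1, ..., x^4.
That is 4 + 1 = 5 coefficients in total.

5


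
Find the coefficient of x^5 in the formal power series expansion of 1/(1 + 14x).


Write 1/(1 + c x) = 1/(1 - (-c) x) and apply the geometric-series identity
1/(1 - y) = sum_{k>=0} y^k to get 1/(1 + c x) = sum_{k>=0} (-c)^k x^k.
So the coefficient of x^k is (-c)^k = (-1)^k * c^k.
Here c = 14 and k = 5:
(-14)^5 = -1 * 537824 = -537824

-537824


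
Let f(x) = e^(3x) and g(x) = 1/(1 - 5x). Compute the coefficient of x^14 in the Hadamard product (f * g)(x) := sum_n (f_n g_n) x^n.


Expanding: f_k = 3^k/k! (from e^(3x)) and g_k = 5^k (from 1/(1 - 5x)). So the Hadamard coefficient (f * g)_k = 3^k 5^k / k! = (15)^k / k!.
For k = 14: 15^14/14! = 29192926025390625/87178291200 = 4805419921875/14350336.

4805419921875/14350336


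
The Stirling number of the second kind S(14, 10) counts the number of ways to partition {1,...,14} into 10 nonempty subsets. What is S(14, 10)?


Using the explicit formula S(n,k) = (1/k!) sum_{j=0}^{k} (-1)^(k-j) C(k,j) j^n:
S(14, 10) = 752752
Equivalently, S(n,k) is n! times the coefficient of x^n in the EGF (e^x - 1)^k / k!.

752752


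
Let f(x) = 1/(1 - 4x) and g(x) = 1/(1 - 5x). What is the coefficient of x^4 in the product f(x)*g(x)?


The coefficient of x^n in f*g is the Cauchy product: sum_{k=0}^{n} a^k * b^(n-k).
With a=4, b=5, n=4:
sum_{k=0}^{4} 4^k * 5^(4-k)
= 2101

2101


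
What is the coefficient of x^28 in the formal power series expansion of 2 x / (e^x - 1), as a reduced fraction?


The exponential generating function for Bernoulli numbers is
x / (e^x - 1) = sum_{k>=0} B_k x^k / k!.
So the coefficient of x^28 in 2 x / (e^x - 1) is 2 B_28 / 28!.
Computing: B_28 = -23749461029/870, 28! = 304888344611713860501504000000, giving
2 * -23749461029/870 / 304888344611713860501504000000 = -3392780147/18946632843727932759736320000000.

-3392780147/18946632843727932759736320000000


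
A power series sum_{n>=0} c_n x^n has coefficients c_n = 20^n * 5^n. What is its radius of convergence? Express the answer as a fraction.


By the root test (Cauchy-Hadamard), the radius is R = 1 / limsup_n |c_n|^(1/n).
Here |c_n|^(1/n) = (20^n * 5^n)^(1/n) = 20 * 5 = 100 for all n.
So R = 1/100 = 1/100.

1/100


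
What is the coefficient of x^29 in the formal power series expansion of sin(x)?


The Maclaurin series is sin(t) = sum_{k>=0} (-1)^k t^(2k+1) / (2k+1)!, so substituting t = x, only odd powers of x are nonzero, with coefficient of x^(2k+1) equal to (-1)^k / (2k+1)!.
Write 29 = 2*14 + 1, giving the coefficient (-1)^14 / 29! = 1/8841761993739701954543616000000 = 1/8841761993739701954543616000000.

1/8841761993739701954543616000000


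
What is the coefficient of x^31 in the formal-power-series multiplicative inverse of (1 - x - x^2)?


Let the inverse be f(x) = sum_{k>=0} a_k x^k. From f(x) * (1 - x - x^2) = 1 and matching coefficients:
 x^0: a_0 = 1.
 x^1: a_1 - a_0 = 0, so a_1 = 1.
 x^k (k >= 2): a_k - a_{k-1} - a_{k-2} = 0, i.e. a_k = a_{k-1} + a_{k-2}.
This is the Fibonacci-type recurrence shifted so that a_0 = a_1 = 1.
Iterating: a_0=1, a_1=1, a_2=2, a_3=3, a_4=5, a_5=8, a_6=13, a_7=21, a_8=34, a_9=55, ...
a_31 = 2178309.

2178309


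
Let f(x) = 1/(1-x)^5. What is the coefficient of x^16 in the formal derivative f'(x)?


Differentiate: d/dx [ 1/(1-x)^r ] = r / (1-x)^(r+1).
Here r = 5, so f'(x) = 5 / (1-x)^6.
The expansion of 1/(1-x)^(r+1) has coefficient of x^n equal to C(n+r, r).
So the coefficient of x^16 in f'(x) is
5 * C(21, 5) = 5 * 20349 = 101745

101745


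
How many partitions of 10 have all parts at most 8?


Using the generating function (1-x)^(-1)(1-x^2)^(-1)...(1-x^8)^(-1),
the coefficient of x^10 counts these restricted partitions.
Result = 40

40


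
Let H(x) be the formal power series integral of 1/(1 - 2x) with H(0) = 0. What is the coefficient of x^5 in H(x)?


1/(1 - 2x) = sum_{k>=0} 2^k x^k. Integrating termwise with H(0) = 0:
H(x) = sum_{k>=0} 2^k x^(k+1) / (k+1) = sum_{m>=1} 2^(m-1) x^m / m.
For m = 5: 2^4/5 = 16/5 = 16/5.

16/5


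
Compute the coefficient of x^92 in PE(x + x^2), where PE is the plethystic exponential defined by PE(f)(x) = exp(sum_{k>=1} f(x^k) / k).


With f(x) = x + x^2, the exponent is sum_{k>=1} (x^k + x^(2k)) / k = -ln(1 - x) - ln(1 - x^2). Exponentiating:
PE(x + x^2) = 1 / ((1 - x)(1 - x^2)).
This is the generating function for partitions of n into parts of size 1 or 2. The number of 2's can be any j in 0..46, and the rest are 1's, so
[x^92] = floor(92/2) + 1 = 47.

47


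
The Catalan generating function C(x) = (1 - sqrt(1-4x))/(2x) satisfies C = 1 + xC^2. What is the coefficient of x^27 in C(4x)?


Substituting x -> 4x scales the n-th coefficient by 4^n, so [x^27] C(4x) = 4^27 * C_27.
C_27 = C(2*27, 27)/(28) = 1946939425648112/28 = 69533550916004.
So 4^27 * 69533550916004 = 18014398509481984 * 69533550916004 = 1252605095980252100842735271936.

1252605095980252100842735271936


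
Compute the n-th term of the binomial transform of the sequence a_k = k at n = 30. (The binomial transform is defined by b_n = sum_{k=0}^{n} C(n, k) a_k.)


With a_k = k, b_n = sum_{k=0}^{n} C(n, k) k. Using k * C(n, k) = n * C(n-1, k-1) gives b_n = n * sum_{k>=1} C(n-1, k-1) = n * 2^(n-1).
For n = 30: 30 * 2^29 = 30 * 536870912 = 16106127360.

16106127360


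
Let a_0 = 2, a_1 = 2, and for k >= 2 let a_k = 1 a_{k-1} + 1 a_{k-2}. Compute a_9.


Iterating the recurrence forward:
a_0 = 2
a_1 = 2
a_2 = 1*2 + 1*2 = 4
a_3 = 1*4 + 1*2 = 6
a_4 = 1*6 + 1*4 = 10
a_5 = 1*10 + 1*6 = 16
a_6 = 1*16 + 1*10 = 26
a_7 = 1*26 + 1*16 = 42
a_8 = 1*42 + 1*26 = 68
a_9 = 1*68 + 1*42 = 110
So a_9 = 110.

110


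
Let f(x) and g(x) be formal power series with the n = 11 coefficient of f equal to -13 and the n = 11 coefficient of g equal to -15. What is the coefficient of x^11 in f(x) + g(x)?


Addition of formal power series is termwise.
The coefficient of x^11 in f + g = -13 + -15
= -28

-28


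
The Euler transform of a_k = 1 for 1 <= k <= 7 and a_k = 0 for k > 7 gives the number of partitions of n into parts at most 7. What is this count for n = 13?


Partitions of 13 into parts at most 7:
Using generating function (1-x)^(-1)(1-x^2)^(-1)...(1-x^7)^(-1),
the coefficient of x^13 = 82

82


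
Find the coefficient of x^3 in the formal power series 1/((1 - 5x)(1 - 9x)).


By partial fractions or Cauchy convolution:
The coefficient equals sum_{k=0}^{3} 5^k * 9^(3-k).
= 1484

1484


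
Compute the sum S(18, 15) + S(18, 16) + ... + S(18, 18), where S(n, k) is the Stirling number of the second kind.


By definition, S(n, k) counts partitions of an n-set into exactly k nonempty blocks.
Computing row n = 18 for k = 15..18:
S(18, k): 367200, 9996, 153, 1
Sum = 377350.

377350


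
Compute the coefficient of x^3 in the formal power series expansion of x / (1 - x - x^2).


Let f(x) = sum_{k>=0} a_k x^k. Multiplying f(x) * (1 - x - x^2) = x and matching coefficients gives a_0 = 0, a_1 = 1, and a_k = a_{k-1} + a_{k-2} for k >= 2. These are the Fibonacci numbers F_k.
Iterating from F_0 = 0, F_1 = 1:
F_0=0, F_1=1, F_2=1, F_3=2
F_3 = 2.

2


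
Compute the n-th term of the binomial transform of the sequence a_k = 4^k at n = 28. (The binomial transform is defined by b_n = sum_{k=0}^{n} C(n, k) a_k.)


With a_k = 4^k, b_n = sum_{k=0}^{n} C(n, k) 4^k = (1 + 4)^n by the binomial theorem.
For n = 28: (1 + 4)^28 = 5^28 = 37252902984619140625.

37252902984619140625


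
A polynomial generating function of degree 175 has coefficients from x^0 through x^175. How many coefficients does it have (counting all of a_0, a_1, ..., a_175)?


A polynomial of degree 175 takes the form a_0 + a_1 x + ... + a_175 x^175.
The number of coefficients is 175 + 1 = 176.

176


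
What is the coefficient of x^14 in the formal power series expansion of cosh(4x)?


The Maclaurin series is cosh(t) = sum_{m>=0} t^(2m) / (2m)!, so substituting t = 4x, only even powers of x are nonzero, with coefficient of x^(2m) equal to 4^(2m) / (2m)!.
For x^14 the coefficient is 4^14/14! = 268435456/87178291200 = 131072/42567525.

131072/42567525


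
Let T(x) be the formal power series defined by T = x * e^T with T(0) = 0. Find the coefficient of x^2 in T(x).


Apply the Lagrange inversion formula: if T = x * phi(T) with phi(t) = e^t, then
[x^n] T = (1/n) [t^(n-1)] phi(t)^n = (1/n) [t^(n-1)] e^(n t) = (1/n) * n^(n-1) / (n-1)! = n^(n-1) / n!.
When c = 1 this is the Cayley count of rooted labeled trees on n vertices, divided by n!.
For n = 2: 2^1 / 2! = 2/2 = 1.

1


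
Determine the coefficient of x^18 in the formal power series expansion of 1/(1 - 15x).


The geometric series identity gives 1/(1 - c x) = sum_{k>=0} c^k x^k, so the coefficient of x^k is c^k.
Here c = 15 and k = 18.
Computing: 15^18 = 1477891880035400390625

1477891880035400390625


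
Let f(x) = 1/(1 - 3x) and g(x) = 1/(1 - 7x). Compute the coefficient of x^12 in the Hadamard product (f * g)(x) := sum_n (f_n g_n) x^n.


f has coefficients f_k = 3^k and g has coefficients g_k = 7^k, so the Hadamard product has coefficient (f*g)_k = 3^k * 7^k = 21^k.
For k = 12: 21^12 = 7355827511386641.

7355827511386641


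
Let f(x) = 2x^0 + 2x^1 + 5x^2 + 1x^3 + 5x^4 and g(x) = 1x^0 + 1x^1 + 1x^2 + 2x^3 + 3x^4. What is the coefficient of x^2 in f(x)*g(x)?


Cauchy product at x^2:
2*1 + 2*1 + 5*1
= 9

9


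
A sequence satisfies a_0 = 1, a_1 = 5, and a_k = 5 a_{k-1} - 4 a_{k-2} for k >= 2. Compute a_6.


The characteristic equation is t^2 - 5 t + 4 = 0, with roots r_1 = 4 and r_2 = 1 (so c_1 = r_1 + r_2, c_2 = -r_1 r_2 as required).
One can use the closed form a_n = A r_1^n + B r_2^n, but direct iteration is more reliable:
a_0 = 1, a_1 = 5, a_2 = 21, a_3 = 85, a_4 = 341, a_5 = 1365, a_6 = 5461.
So a_6 = 5461.

5461


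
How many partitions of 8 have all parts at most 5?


Using the generating function (1-x)^(-1)(1-x^2)^(-1)...(1-x^5)^(-1),
the coefficient of x^8 counts these restricted partitions.
Result = 18

18


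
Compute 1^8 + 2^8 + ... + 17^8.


This power sum has a closed form given by Faulhaber's formula
sum_{k=1}^{m} k^p = (1 / (p + 1)) * sum_{j=0}^{p} C(p + 1, j) B_j m^(p + 1 - j),
but for small m direct computation is fastest:
1 + 256 + 6561 + 65536 + 390625 + 1679616 + 5764801 + 16777216 + 43046721 + 100000000 + 214358881 + 429981696 + 815730721 + 1475789056 + 2562890625 + 4294967296 + 6975757441 = 16937207049.

16937207049


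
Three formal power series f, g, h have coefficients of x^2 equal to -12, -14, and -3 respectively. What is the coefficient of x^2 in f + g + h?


Series addition is componentwise:
-12 + -14 + -3
= -29

-29


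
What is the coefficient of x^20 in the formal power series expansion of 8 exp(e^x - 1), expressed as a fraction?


exp(e^x - 1) is the exponential generating function for the Bell numbers Bell_k: exp(e^x - 1) = sum_{k>=0} Bell_k x^k / k!.
So the coefficient of x^20 in 8 exp(e^x - 1) is 8 Bell_20 / 20!.
Computing: Bell_20 = 51724158235372 and 20! = 2432902008176640000, giving
8 * 51724158235372/2432902008176640000 = 263898766507/1551595668480000.

263898766507/1551595668480000


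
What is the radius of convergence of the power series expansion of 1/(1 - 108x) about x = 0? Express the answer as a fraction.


Expanding 1/(1 - 108x) = sum_{k>=0} 108^k x^k, the series converges when |108x| < 1, i.e., |x| < 1/108.
So the radius of convergence is 1/108 = 1/108.

1/108


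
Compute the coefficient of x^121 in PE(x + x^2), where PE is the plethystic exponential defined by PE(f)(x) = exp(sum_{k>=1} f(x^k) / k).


With f(x) = x + x^2, the exponent is sum_{k>=1} (x^k + x^(2k)) / k = -ln(1 - x) - ln(1 - x^2). Exponentiating:
PE(x + x^2) = 1 / ((1 - x)(1 - x^2)).
This is the generating function for partitions of n into parts of size 1 or 2. The number of 2's can be any j in 0..60, and the rest are 1's, so
[x^121] = floor(121/2) + 1 = 61.

61


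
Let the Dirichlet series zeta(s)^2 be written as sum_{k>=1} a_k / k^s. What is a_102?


The Dirichlet convolution of the constant function 1 with itself gives (1 * 1)(k) = sum_{d | k} 1 = d(k), the number of positive divisors of k.
Since zeta(s) = sum_{k>=1} 1/k^s, we have zeta(s)^2 = sum_{k>=1} d(k)/k^s, so a_k = d(k).
For k = 102: the divisors are 1, 2, 3, 6, 17, 34, 51, 102.
Count = 8.

8


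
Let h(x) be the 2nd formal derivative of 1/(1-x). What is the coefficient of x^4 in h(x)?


Differentiating 2 times: d^2/dx^2 [1/(1-x)] = 2!/(1-x)^3.
The expansion 1/(1-x)^3 = sum_{k>=0} C(k+2, 2) x^k, so the coefficient of x^n in 2!/(1-x)^3 is 2! * C(n+2, 2).
For n = 4: 2 * C(6, 2) = 2 * 15 = 30

30


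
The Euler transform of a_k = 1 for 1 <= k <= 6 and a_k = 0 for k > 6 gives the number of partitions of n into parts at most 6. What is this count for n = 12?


Partitions of 12 into parts at most 6:
Using generating function (1-x)^(-1)(1-x^2)^(-1)...(1-x^6)^(-1),
the coefficient of x^12 = 58

58


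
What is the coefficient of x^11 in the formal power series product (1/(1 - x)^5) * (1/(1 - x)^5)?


Combine the factors: (1/(1 - x)^5) * (1/(1 - x)^5) = 1/(1 - x)^10.
Then use 1/(1 - x)^r = sum_{k>=0} C(k + r - 1, r - 1) x^k with r = 10 and k = 11:
C(20, 9) = 167960.

167960


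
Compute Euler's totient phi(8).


phi(n) counts integers in [1, n] coprime to n. Using the multiplicative formula phi(n) = n * prod_{p | n} (1 - 1/p):
8 = 2^3, so
phi(8) = 8 * (1 - 1/2) = 4.

4


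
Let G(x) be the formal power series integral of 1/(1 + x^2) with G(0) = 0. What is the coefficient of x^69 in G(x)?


1/(1 + x^2) = sum_{j>=0} (-1)^j x^(2j). Integrating termwise with G(0) = 0:
G(x) = sum_{j>=0} (-1)^j x^(2j+1) / (2j+1) = arctan(x).
Only odd powers are nonzero. For x^69 write 69 = 2*34 + 1, giving
(-1)^34 / 69 = 1/69 = 1/69.

1/69


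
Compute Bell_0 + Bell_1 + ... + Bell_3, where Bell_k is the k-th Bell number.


Recall Bell_k counts set partitions of a k-set (with Bell_0 = 1 by convention).
Bell_0 through Bell_3: 1, 1, 2, 5
Sum = 1 + 1 + 2 + 5 = 9.

9


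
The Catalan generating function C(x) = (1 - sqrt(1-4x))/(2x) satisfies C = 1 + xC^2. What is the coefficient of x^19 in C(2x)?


Substituting x -> 2x scales the n-th coefficient by 2^n, so [x^19] C(2x) = 2^19 * C_19.
C_19 = C(2*19, 19)/(20) = 35345263800/20 = 1767263190.
So 2^19 * 1767263190 = 524288 * 1767263190 = 926554883358720.

926554883358720


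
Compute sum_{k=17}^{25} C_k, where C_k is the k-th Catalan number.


C_17 through C_25: 129644790, 477638700, 1767263190, 6564120420, 24466267020, 91482563640, 343059613650, 1289904147324, 4861946401452
Sum = 129644790 + 477638700 + 1767263190 + 6564120420 + 24466267020 + 91482563640 + 343059613650 + 1289904147324 + 4861946401452
= 6619797660186

6619797660186


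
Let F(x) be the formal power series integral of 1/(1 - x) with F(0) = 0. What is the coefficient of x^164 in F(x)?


1/(1 - x) = sum_{k>=0} x^k. Integrating termwise and using F(0) = 0 gives
F(x) = sum_{k>=0} x^(k+1) / (k+1) = sum_{m>=1} x^m / m = -ln(1 - x).
So the coefficient of x^164 is 1/164 = 1/164.

1/164


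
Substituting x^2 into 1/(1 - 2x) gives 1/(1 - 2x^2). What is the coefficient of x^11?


Since 1/(1 - 2x^2) only has even powers of x,
the coefficient of x^11 (odd) is 0.

0


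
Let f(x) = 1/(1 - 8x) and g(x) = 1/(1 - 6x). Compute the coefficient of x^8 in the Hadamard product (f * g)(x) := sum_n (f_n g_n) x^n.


f has coefficients f_k = 8^k and g has coefficients g_k = 6^k, so the Hadamard product has coefficient (f*g)_k = 8^k * 6^k = 48^k.
For k = 8: 48^8 = 28179280429056.

28179280429056


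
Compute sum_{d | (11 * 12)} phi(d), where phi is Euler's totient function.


First, 11 * 12 = 132. One classical identity is sum_{d | n} phi(d) = n (each k in [1, n] has a unique gcd with n, and among the k's with gcd(k, n) = n/d there are phi(d) of them). So the sum equals 132. We also verify directly:
Divisors of 132: 1, 2, 3, 4, 6, 11, 12, 22, 33, 44, 66, 132.
phi values: 1, 1, 2, 2, 2, 10, 4, 10, 20, 20, 20, 40.
Sum = 132.

132


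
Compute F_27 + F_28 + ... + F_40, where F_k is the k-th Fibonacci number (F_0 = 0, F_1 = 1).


Use the identity sum_{k=0}^{N} F_k = F_{N+2} - 1 (which follows from F_{k+2} - F_{k+1} = F_k). Then
sum_{k=27}^{40} F_k = (F_{42} - 1) - (F_{28} - 1) = F_{42} - F_{28}.
Computing: F_{42} = 267914296, F_{28} = 317811, so
Sum = 267914296 - 317811 = 267596485.

267596485


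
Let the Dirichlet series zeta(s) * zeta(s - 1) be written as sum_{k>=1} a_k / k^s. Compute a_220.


Convolution gives a_k = sum_{d | k} d * 1 = sum_{d | k} d = sigma(k), the sum of positive divisors of k.
For k = 220, the divisors are 1, 2, 4, 5, 10, 11, 20, 22, 44, 55, 110, 220, so
sigma(220) = 1 + 2 + 4 + 5 + 10 + 11 + 20 + 22 + 44 + 55 + 110 + 220 = 504.

504


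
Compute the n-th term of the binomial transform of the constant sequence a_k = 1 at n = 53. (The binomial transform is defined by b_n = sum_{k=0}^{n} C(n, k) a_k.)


With a_k = 1 for all k, b_n = sum_{k=0}^{n} C(n, k) = 2^n by the binomial theorem.
For n = 53: 2^53 = 9007199254740992.

9007199254740992


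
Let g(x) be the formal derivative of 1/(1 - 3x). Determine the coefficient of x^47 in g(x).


Differentiate termwise: d/dx sum_{k>=0} 3^k x^k = sum_{k>=1} k 3^k x^(k-1) = sum_{j>=0} (j+1) 3^(j+1) x^j.
Equivalently, d/dx [1/(1 - 3x)] = 3/(1 - 3x)^2.
For j = 47: 48 * 3^48 = 48 * 79766443076872509863361 = 3828789267689880473441328.

3828789267689880473441328


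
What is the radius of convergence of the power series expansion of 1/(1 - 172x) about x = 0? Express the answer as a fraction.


Expanding 1/(1 - 172x) = sum_{k>=0} 172^k x^k, the series converges when |172x| < 1, i.e., |x| < 1/172.
So the radius of convergence is 1/172 = 1/172.

1/172


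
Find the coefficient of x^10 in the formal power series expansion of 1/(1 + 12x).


Write 1/(1 + c x) = 1/(1 - (-c) x) and apply the geometric-series identity
1/(1 - y) = sum_{k>=0} y^k to get 1/(1 + c x) = sum_{k>=0} (-c)^k x^k.
So the coefficient of x^k is (-c)^k = (-1)^k * c^k.
Here c = 12 and k = 10:
(-12)^10 = 1 * 61917364224 = 61917364224

61917364224


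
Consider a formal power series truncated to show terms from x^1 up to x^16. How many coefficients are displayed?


From x^1 to x^16 inclusive, the count is 16 - 1 + 1 = 16.

16


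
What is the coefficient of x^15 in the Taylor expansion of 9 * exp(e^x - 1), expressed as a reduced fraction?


exp(e^x - 1) = sum_{k>=0} Bell_k x^k / k!, where Bell_k is the k-th Bell number.
So the coefficient of x^15 is 9 * Bell_15 / 15!.
Computing: Bell_15 = 1382958545 and 15! = 1307674368000, giving
9 * 1382958545/1307674368000 = 276591709/29059430400.

276591709/29059430400


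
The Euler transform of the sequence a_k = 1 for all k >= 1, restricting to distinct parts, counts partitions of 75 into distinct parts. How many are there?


Partitions of 75 into distinct parts can be computed via generating function.
Product (1+x)(1+x^2)(1+x^3)...
The coefficient of x^75 = 48446

48446


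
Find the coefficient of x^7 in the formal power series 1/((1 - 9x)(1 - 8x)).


By partial fractions or Cauchy convolution:
The coefficient equals sum_{k=0}^{7} 9^k * 8^(7-k).
= 26269505

26269505


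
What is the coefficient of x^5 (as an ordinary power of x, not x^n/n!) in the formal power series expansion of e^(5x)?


The exponential series is e^y = sum_{k>=0} y^k / k!. Substituting y = 5x gives
e^(5x) = sum_{k>=0} 5^k x^k / k!.
So the coefficient of x^n is a^n/n! with a = 5, n = 5:
5^5 / 5! = 3125/120 = 625/24

625/24


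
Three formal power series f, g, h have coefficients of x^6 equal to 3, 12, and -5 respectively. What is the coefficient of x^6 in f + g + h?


Series addition is componentwise:
3 + 12 + -5
= 10

10


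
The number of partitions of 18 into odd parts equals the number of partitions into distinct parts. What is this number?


Computing partitions of 18 into odd parts (1, 3, 5, ...):
Using the generating function prod_{k>=0} 1/(1-x^(2k+1)),
the count is 46

46


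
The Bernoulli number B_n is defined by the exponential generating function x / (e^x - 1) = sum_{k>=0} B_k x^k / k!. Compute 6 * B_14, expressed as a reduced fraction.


Bernoulli numbers can also be computed recursively via B_0 = 1 and sum_{j=0}^{m} C(m+1, j) B_j = 0 for m >= 1. Odd-index Bernoulli numbers vanish for k >= 3.
Computing B_14 = 7/6, so 6 * B_14 = 6 * 7/6 = 7.

7


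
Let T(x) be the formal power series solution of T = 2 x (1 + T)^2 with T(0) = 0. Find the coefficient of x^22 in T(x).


Apply the Lagrange inversion formula: if T = 2 x * phi(T) with phi(t) = (1 + t)^2, then [x^n] T = 2^n * (1/n) [t^(n-1)] phi(t)^n = 2^n * (1/n) [t^(n-1)] (1 + t)^(2n) = 2^n * (1/n) C(2n, n-1).
Using the identity C(2n, n-1) = C(2n, n) * n / (n+1), the unscaled factor equals C(2n, n) / (n+1) = C_n, the n-th Catalan number.
For n = 22: C_22 = C(44, 22) / 23 = 2104098963720/23 = 91482563640.
With the 2^22 = 4194304 factor, the coefficient is 4194304 * 91482563640 = 383705682605506560.

383705682605506560


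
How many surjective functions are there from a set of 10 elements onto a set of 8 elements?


By inclusion-exclusion on which target elements are missed, the number of surjections from an n-set onto a k-set is
surj(n, k) = sum_{j=0}^{k} (-1)^j C(k, j) (k - j)^n.
Equivalently surj(n, k) = k! * S(n, k), where S(n, k) is the Stirling number of the second kind.
For n = 10, k = 8:
S(10, 8) = 750, so
surj = 8! * 750 = 40320 * 750 = 30240000.

30240000


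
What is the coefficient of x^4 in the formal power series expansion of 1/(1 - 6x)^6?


The general identity 1/(1 - c x)^r = sum_{k>=0} c^k C(k + r - 1, r - 1) x^k follows by substituting y = c x into 1/(1 - y)^r = sum_{k>=0} C(k + r - 1, r - 1) y^k.
For c = 6, r = 6, k = 4:
6^4 * C(9, 5) = 1296 * 126 = 163296.

163296


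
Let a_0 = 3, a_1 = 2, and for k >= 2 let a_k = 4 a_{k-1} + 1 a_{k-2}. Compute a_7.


Iterating the recurrence forward:
a_0 = 3
a_1 = 2
a_2 = 4*2 + 1*3 = 11
a_3 = 4*11 + 1*2 = 46
a_4 = 4*46 + 1*11 = 195
a_5 = 4*195 + 1*46 = 826
a_6 = 4*826 + 1*195 = 3499
a_7 = 4*3499 + 1*826 = 14822
So a_7 = 14822.

14822


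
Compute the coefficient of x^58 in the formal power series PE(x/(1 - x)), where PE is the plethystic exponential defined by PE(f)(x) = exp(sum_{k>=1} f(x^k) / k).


For f(x) = x/(1 - x) we have
sum_{k>=1} f(x^k) / k = sum_{k>=1} (1/k) * x^k / (1 - x^k) = sum_{k, m >= 1} x^(k m) / k,
which after exponentiating simplifies to
PE(x/(1 - x)) = prod_{k>=1} 1 / (1 - x^k).
This is the generating function for the partition function p(n), so the coefficient of x^58 is p(58).
Computing p(58) by dynamic programming over parts 1, 2, ..., 58: p(58) = 715220.

715220


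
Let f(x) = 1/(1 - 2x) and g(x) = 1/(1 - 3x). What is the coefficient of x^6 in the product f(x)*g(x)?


The coefficient of x^n in f*g is the Cauchy product: sum_{k=0}^{n} a^k * b^(n-k).
With a=2, b=3, n=6:
sum_{k=0}^{6} 2^k * 3^(6-k)
= 2059

2059


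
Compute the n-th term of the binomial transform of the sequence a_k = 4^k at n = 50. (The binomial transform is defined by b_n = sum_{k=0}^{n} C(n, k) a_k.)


With a_k = 4^k, b_n = sum_{k=0}^{n} C(n, k) 4^k = (1 + 4)^n by the binomial theorem.
For n = 50: (1 + 4)^50 = 5^50 = 88817841970012523233890533447265625.

88817841970012523233890533447265625


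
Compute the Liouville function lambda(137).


The Liouville function is lambda(k) = (-1)^Omega(k), where Omega(k) counts the prime factors of k with multiplicity.
Factoring: 137 = 137, so Omega(137) = 1.
lambda(137) = (-1)^1 = -1.

-1


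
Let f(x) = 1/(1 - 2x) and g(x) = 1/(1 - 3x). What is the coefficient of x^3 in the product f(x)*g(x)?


The coefficient of x^n in f*g is the Cauchy product: sum_{k=0}^{n} a^k * b^(n-k).
With a=2, b=3, n=3:
sum_{k=0}^{3} 2^k * 3^(3-k)
= 65

65


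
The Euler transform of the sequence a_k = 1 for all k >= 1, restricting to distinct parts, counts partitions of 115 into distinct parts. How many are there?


Partitions of 115 into distinct parts can be computed via generating function.
Product (1+x)(1+x^2)(1+x^3)...
The coefficient of x^115 = 1490528

1490528


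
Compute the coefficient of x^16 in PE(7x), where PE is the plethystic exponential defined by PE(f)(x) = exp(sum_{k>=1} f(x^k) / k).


With f(x) = 7x, the exponent is sum_{k>=1} 7 x^k / k = 7 * (-ln(1 - x)). Exponentiating:
PE(7x) = exp(-7 ln(1 - x)) = 1/(1 - x)^7.
By the negative binomial expansion, [x^n] 1/(1 - x)^7 = C(n + 6, 6).
For n = 16: C(22, 6) = 74613.

74613


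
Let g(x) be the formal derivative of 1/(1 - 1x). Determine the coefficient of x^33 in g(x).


Differentiate termwise: d/dx sum_{k>=0} 1^k x^k = sum_{k>=1} k 1^k x^(k-1) = sum_{j>=0} (j+1) 1^(j+1) x^j.
Equivalently, d/dx [1/(1 - 1x)] = 1/(1 - 1x)^2.
For j = 33: 34 * 1^34 = 34 * 1 = 34.

34


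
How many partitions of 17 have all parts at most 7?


Using the generating function (1-x)^(-1)(1-x^2)^(-1)...(1-x^7)^(-1),
the coefficient of x^17 counts these restricted partitions.
Result = 201

201


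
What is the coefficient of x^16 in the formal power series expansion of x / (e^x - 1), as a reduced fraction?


The exponential generating function for Bernoulli numbers is
x / (e^x - 1) = sum_{k>=0} B_k x^k / k!.
So the coefficient of x^16 in x / (e^x - 1) is B_16 / 16!.
Computing: B_16 = -3617/510, 16! = 20922789888000, giving
-3617/510 / 20922789888000 = -3617/10670622842880000.

-3617/10670622842880000


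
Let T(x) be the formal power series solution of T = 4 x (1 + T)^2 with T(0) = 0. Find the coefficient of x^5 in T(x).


Apply the Lagrange inversion formula: if T = 4 x * phi(T) with phi(t) = (1 + t)^2, then [x^n] T = 4^n * (1/n) [t^(n-1)] phi(t)^n = 4^n * (1/n) [t^(n-1)] (1 + t)^(2n) = 4^n * (1/n) C(2n, n-1).
Using the identity C(2n, n-1) = C(2n, n) * n / (n+1), the unscaled factor equals C(2n, n) / (n+1) = C_n, the n-th Catalan number.
For n = 5: C_5 = C(10, 5) / 6 = 252/6 = 42.
With the 4^5 = 1024 factor, the coefficient is 1024 * 42 = 43008.

43008


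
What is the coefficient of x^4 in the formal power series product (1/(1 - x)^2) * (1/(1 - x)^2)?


Combine the factors: (1/(1 - x)^2) * (1/(1 - x)^2) = 1/(1 - x)^4.
Then use 1/(1 - x)^r = sum_{k>=0} C(k + r - 1, r - 1) x^k with r = 4 and k = 4:
C(7, 3) = 35.

35
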